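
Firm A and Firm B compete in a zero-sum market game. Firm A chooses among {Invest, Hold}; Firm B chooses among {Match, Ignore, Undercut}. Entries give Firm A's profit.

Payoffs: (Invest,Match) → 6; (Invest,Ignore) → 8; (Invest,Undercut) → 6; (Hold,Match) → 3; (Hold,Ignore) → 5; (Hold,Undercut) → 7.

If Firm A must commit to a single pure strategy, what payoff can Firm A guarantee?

Row minima: Invest → 6, Hold → 3.
The best of these is 6.

6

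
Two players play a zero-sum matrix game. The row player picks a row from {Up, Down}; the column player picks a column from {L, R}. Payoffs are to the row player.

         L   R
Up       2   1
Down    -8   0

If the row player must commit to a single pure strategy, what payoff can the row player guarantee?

1

Row minima: Up → 1, Down → -8.
The best of these is 1.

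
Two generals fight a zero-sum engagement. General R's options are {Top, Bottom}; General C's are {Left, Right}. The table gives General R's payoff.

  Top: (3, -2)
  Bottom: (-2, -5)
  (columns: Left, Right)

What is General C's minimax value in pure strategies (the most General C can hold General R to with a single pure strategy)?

Column maxima: Left → 3, Right → -2.
The smallest of these is -2.

-2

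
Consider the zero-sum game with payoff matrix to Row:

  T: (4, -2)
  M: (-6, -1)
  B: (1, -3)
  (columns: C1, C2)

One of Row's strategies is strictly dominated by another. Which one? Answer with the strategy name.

T gives a strictly higher payoff than B against every column: 4 > 1, -2 > -3.
So B is strictly dominated and Row never plays it.

B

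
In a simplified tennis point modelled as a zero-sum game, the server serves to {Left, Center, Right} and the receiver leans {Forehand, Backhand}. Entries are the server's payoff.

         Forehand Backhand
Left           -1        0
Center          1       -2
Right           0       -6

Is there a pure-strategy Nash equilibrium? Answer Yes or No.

No

Row minima: Left → -1, Center → -2, Right → -6; maximin = -1.
Column maxima: Forehand → 1, Backhand → 0; minimax = 0.
-1 ≠ 0, so no pure-strategy equilibrium exists.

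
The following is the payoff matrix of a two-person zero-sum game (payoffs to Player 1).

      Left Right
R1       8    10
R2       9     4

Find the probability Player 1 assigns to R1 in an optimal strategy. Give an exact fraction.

5/7

Row minima: R1 → 8, R2 → 4; maximin = 8.
Column maxima: Left → 9, Right → 10; minimax = 9.
8 ≠ 9, so there is no saddle point; optimal play is mixed.
Let Player 1 play R1 with probability p. Expected payoff against Left: 8p + 9(1−p) = −p + 9; against Right: 10p + 4(1−p) = 6p + 4.
Setting these equal: −p + 9 = 6p + 4 ⇒ −7p = -5 ⇒ p = 5/7, and the value is (-1)·(5/7) + 9 = 58/7.
For Player 2: with q = P(Left), equating R1's and R2's payoffs gives −2q + 10 = 5q + 4 ⇒ q = 6/7.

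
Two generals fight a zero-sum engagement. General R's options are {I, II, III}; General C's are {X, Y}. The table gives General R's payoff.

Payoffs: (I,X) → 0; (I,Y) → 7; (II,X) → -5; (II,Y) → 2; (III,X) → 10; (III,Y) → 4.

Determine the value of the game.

70/13

Row minima: I → 0, II → -5, III → 4; maximin = 4.
Column maxima: X → 10, Y → 7; minimax = 7.
4 ≠ 7, so there is no saddle point; optimal play is mixed.
II is strictly dominated by I, so General R never plays it.
On the remaining 2×2 (I, III vs X, Y):
Let General R play I with probability p. Expected payoff against X: 0p + 10(1−p) = −10p + 10; against Y: 7p + 4(1−p) = 3p + 4.
Setting these equal: −10p + 10 = 3p + 4 ⇒ −13p = -6 ⇒ p = 6/13, and the value is (-10)·(6/13) + 10 = 70/13.
For General C: with q = P(X), equating I's and III's payoffs gives −7q + 7 = 6q + 4 ⇒ q = 3/13.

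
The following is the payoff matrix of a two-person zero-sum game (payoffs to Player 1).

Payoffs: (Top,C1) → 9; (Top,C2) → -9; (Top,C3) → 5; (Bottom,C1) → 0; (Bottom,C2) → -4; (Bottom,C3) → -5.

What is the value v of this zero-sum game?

-13/3

Row minima: Top → -9, Bottom → -5; maximin = -5.
Column maxima: C1 → 9, C2 → -4, C3 → 5; minimax = -4.
-5 ≠ -4, so there is no saddle point; optimal play is mixed.
C1 is strictly dominated by C2 (it gives Player 1 strictly more in every row), so Player 2 never plays it.
On the remaining 2×2 (Top, Bottom vs C2, C3):
Let Player 1 play Top with probability p. Expected payoff against C2: (-9)p + (-4)(1−p) = −5p − 4; against C3: 5p + (-5)(1−p) = 10p − 5.
Setting these equal: −5p − 4 = 10p − 5 ⇒ −15p = -1 ⇒ p = 1/15, and the value is (-5)·(1/15) − 4 = -13/3.
For Player 2: with q = P(C2), equating Top's and Bottom's payoffs gives −14q + 5 = q − 5 ⇒ q = 2/3.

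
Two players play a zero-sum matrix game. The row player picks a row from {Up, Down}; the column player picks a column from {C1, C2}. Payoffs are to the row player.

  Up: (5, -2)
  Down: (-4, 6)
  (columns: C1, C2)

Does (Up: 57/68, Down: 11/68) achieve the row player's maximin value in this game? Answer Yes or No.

Against C1 this mix gives (57/68)·5 + (11/68)·(-4) = 241/68.
Against C2 this mix gives (57/68)·(-2) + (11/68)·6 = -12/17.
The column player will play C2, holding the row player to -12/17. Shifting weight toward the row that does better against C2 would raise this floor (the equalizing mix achieves 22/17 against both C2 and C1), so the proposed strategy is not optimal.

No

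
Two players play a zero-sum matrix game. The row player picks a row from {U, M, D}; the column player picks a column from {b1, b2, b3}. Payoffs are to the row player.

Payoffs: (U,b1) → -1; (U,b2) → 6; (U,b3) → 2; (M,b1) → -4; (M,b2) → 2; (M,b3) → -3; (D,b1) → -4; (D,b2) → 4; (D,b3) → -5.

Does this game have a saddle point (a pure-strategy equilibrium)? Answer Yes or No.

Row minima: U → -1, M → -4, D → -5; maximin = -1.
Column maxima: b1 → -1, b2 → 6, b3 → 2; minimax = -1.
maximin = minimax = -1, so a saddle point exists.

Yes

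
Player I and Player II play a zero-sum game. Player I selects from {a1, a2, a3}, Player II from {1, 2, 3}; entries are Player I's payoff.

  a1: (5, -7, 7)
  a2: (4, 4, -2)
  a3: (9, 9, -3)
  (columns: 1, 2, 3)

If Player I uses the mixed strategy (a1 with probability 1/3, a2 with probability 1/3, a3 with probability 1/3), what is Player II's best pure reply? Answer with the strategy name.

3

If Player II plays 1, Player I's expected payoff is (1/3)·5 + (1/3)·4 + (1/3)·9 = 6.
If Player II plays 2, Player I's expected payoff is (1/3)·(-7) + (1/3)·4 + (1/3)·9 = 2.
If Player II plays 3, Player I's expected payoff is (1/3)·7 + (1/3)·(-2) + (1/3)·(-3) = 2/3.
Player II minimizes Player I's payoff; the smallest is 2/3, so the best response is 3.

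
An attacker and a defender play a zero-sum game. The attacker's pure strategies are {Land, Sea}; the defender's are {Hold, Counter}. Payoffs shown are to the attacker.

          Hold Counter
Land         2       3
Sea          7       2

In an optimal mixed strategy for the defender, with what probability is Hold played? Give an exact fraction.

Row minima: Land → 2, Sea → 2; maximin = 2.
Column maxima: Hold → 7, Counter → 3; minimax = 3.
2 ≠ 3, so there is no saddle point; optimal play is mixed.
Let the attacker play Land with probability p. Expected payoff against Hold: 2p + 7(1−p) = −5p + 7; against Counter: 3p + 2(1−p) = p + 2.
Setting these equal: −5p + 7 = p + 2 ⇒ −6p = -5 ⇒ p = 5/6, and the value is (-5)·(5/6) + 7 = 17/6.
For the defender: with q = P(Hold), equating Land's and Sea's payoffs gives −q + 3 = 5q + 2 ⇒ q = 1/6.

1/6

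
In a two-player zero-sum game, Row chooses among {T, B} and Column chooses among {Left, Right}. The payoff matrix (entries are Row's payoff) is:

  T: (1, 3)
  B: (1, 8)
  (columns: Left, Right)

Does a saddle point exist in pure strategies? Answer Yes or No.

Yes

Row minima: T → 1, B → 1; maximin = 1.
Column maxima: Left → 1, Right → 8; minimax = 1.
maximin = minimax = 1, so a saddle point exists.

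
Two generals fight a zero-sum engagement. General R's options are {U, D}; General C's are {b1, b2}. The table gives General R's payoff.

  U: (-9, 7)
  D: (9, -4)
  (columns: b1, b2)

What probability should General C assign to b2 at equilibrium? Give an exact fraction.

Row minima: U → -9, D → -4; maximin = -4.
Column maxima: b1 → 9, b2 → 7; minimax = 7.
-4 ≠ 7, so there is no saddle point; optimal play is mixed.
Let General R play U with probability p. Expected payoff against b1: (-9)p + 9(1−p) = −18p + 9; against b2: 7p + (-4)(1−p) = 11p − 4.
Setting these equal: −18p + 9 = 11p − 4 ⇒ −29p = -13 ⇒ p = 13/29, and the value is (-18)·(13/29) + 9 = 27/29.
For General C: with q = P(b1), equating U's and D's payoffs gives −16q + 7 = 13q − 4 ⇒ q = 11/29.

18/29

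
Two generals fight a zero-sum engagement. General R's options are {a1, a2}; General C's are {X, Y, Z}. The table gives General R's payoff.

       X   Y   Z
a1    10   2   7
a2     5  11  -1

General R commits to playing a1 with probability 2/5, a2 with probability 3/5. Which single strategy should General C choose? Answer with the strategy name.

Z

If General C plays X, General R's expected payoff is (2/5)·10 + (3/5)·5 = 7.
If General C plays Y, General R's expected payoff is (2/5)·2 + (3/5)·11 = 37/5.
If General C plays Z, General R's expected payoff is (2/5)·7 + (3/5)·(-1) = 11/5.
General C minimizes General R's payoff; the smallest is 11/5, so the best response is Z.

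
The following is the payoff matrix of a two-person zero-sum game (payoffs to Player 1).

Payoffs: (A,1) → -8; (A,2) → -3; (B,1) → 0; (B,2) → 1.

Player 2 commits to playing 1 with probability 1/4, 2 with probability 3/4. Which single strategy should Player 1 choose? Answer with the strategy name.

B

Expected payoff of A: (1/4)·(-8) + (3/4)·(-3) = -17/4.
Expected payoff of B: (1/4)·0 + (3/4)·1 = 3/4.
The largest is 3/4, so Player 1's best response is B.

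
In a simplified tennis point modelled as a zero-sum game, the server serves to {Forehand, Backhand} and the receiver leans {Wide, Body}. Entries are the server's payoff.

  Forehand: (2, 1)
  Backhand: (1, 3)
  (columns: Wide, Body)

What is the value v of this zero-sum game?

Row minima: Forehand → 1, Backhand → 1; maximin = 1.
Column maxima: Wide → 2, Body → 3; minimax = 2.
1 ≠ 2, so there is no saddle point; optimal play is mixed.
Let the server play Forehand with probability p. Expected payoff against Wide: 2p + 1(1−p) = p + 1; against Body: 1p + 3(1−p) = −2p + 3.
Setting these equal: p + 1 = −2p + 3 ⇒ 3p = 2 ⇒ p = 2/3, and the value is (1)·(2/3) + 1 = 5/3.
For the receiver: with q = P(Wide), equating Forehand's and Backhand's payoffs gives q + 1 = −2q + 3 ⇒ q = 2/3.

5/3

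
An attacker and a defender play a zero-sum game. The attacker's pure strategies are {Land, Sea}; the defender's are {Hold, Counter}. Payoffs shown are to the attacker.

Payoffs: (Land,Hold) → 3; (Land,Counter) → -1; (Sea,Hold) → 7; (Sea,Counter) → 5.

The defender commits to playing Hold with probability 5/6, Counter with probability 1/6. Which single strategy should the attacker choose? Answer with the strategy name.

Expected payoff of Land: (5/6)·3 + (1/6)·(-1) = 7/3.
Expected payoff of Sea: (5/6)·7 + (1/6)·5 = 20/3.
The largest is 20/3, so the attacker's best response is Sea.

Sea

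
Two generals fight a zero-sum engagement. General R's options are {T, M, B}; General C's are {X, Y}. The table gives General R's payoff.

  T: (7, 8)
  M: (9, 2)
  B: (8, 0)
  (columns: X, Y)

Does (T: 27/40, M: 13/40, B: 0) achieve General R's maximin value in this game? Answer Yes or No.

No

Against X this mix gives (27/40)·7 + (13/40)·9 = 153/20.
Against Y this mix gives (27/40)·8 + (13/40)·2 = 121/20.
General C will play Y, holding General R to 121/20. Shifting weight toward the row that does better against Y would raise this floor (the equalizing mix achieves 29/4 against both Y and X), so the proposed strategy is not optimal.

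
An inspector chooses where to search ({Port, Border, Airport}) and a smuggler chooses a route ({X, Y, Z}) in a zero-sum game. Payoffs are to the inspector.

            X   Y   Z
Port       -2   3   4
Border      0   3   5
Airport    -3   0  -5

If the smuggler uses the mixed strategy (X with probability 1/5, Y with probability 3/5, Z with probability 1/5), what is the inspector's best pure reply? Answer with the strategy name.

Expected payoff of Port: (1/5)·(-2) + (3/5)·3 + (1/5)·4 = 11/5.
Expected payoff of Border: (1/5)·0 + (3/5)·3 + (1/5)·5 = 14/5.
Expected payoff of Airport: (1/5)·(-3) + (3/5)·0 + (1/5)·(-5) = -8/5.
The largest is 14/5, so the inspector's best response is Border.

Border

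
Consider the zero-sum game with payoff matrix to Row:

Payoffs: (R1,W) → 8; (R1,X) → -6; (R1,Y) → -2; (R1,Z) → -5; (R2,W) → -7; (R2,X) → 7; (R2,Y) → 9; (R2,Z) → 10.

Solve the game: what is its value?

1/2

Row minima: R1 → -6, R2 → -7; maximin = -6.
Column maxima: W → 8, X → 7, Y → 9, Z → 10; minimax = 7.
-6 ≠ 7, so there is no saddle point; optimal play is mixed.
Y is strictly dominated by X (it gives Row strictly more in every row), so Column never plays it.
Z is strictly dominated by X (it gives Row strictly more in every row), so Column never plays it.
On the remaining 2×2 (R1, R2 vs W, X):
Let Row play R1 with probability p. Expected payoff against W: 8p + (-7)(1−p) = 15p − 7; against X: (-6)p + 7(1−p) = −13p + 7.
Setting these equal: 15p − 7 = −13p + 7 ⇒ 28p = 14 ⇒ p = 1/2, and the value is (15)·(1/2) − 7 = 1/2.
For Column: with q = P(W), equating R1's and R2's payoffs gives 14q − 6 = −14q + 7 ⇒ q = 13/28.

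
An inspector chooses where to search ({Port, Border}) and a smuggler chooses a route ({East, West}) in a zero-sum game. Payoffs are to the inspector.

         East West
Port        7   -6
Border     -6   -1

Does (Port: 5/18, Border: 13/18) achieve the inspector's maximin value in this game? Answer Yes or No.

Against East this mix gives (5/18)·7 + (13/18)·(-6) = -43/18.
Against West this mix gives (5/18)·(-6) + (13/18)·(-1) = -43/18.
All of the smuggler's active replies (East, West) yield -43/18, and no column does worse for the inspector. The mix makes the smuggler indifferent and guarantees -43/18, so it is optimal.

Yes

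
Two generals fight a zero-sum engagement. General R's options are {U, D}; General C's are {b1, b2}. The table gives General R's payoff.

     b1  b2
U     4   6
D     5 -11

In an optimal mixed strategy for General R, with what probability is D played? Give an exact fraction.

Row minima: U → 4, D → -11; maximin = 4.
Column maxima: b1 → 5, b2 → 6; minimax = 5.
4 ≠ 5, so there is no saddle point; optimal play is mixed.
Let General R play U with probability p. Expected payoff against b1: 4p + 5(1−p) = −p + 5; against b2: 6p + (-11)(1−p) = 17p − 11.
Setting these equal: −p + 5 = 17p − 11 ⇒ −18p = -16 ⇒ p = 8/9, and the value is (-1)·(8/9) + 5 = 37/9.
For General C: with q = P(b1), equating U's and D's payoffs gives −2q + 6 = 16q − 11 ⇒ q = 17/18.

1/9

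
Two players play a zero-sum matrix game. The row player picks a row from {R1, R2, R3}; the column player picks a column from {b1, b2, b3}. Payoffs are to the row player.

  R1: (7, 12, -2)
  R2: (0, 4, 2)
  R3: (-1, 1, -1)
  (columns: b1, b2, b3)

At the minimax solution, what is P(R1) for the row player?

Row minima: R1 → -2, R2 → 0, R3 → -1; maximin = 0.
Column maxima: b1 → 7, b2 → 12, b3 → 2; minimax = 2.
0 ≠ 2, so there is no saddle point; optimal play is mixed.
R3 is strictly dominated by R2, so the row player never plays it.
b2 is strictly dominated by b1 (it gives the row player strictly more in every row), so the column player never plays it.
On the remaining 2×2 (R1, R2 vs b1, b3):
Let the row player play R1 with probability p. Expected payoff against b1: 7p + 0(1−p) = 7p; against b3: (-2)p + 2(1−p) = −4p + 2.
Setting these equal: 7p = −4p + 2 ⇒ 11p = 2 ⇒ p = 2/11, and the value is (7)·(2/11) = 14/11.
For the column player: with q = P(b1), equating R1's and R2's payoffs gives 9q − 2 = −2q + 2 ⇒ q = 4/11.

2/11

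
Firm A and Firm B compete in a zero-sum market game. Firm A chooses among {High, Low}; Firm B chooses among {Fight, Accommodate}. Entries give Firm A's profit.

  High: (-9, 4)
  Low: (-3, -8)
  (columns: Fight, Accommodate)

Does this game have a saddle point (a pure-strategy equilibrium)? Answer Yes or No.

No

Row minima: High → -9, Low → -8; maximin = -8.
Column maxima: Fight → -3, Accommodate → 4; minimax = -3.
-8 ≠ -3, so no pure-strategy equilibrium exists.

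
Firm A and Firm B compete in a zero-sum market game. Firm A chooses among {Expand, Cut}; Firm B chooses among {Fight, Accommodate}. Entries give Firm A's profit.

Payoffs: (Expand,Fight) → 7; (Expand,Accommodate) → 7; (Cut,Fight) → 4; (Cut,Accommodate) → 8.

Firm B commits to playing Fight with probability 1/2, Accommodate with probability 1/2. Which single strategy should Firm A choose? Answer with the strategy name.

Expected payoff of Expand: (1/2)·7 + (1/2)·7 = 7.
Expected payoff of Cut: (1/2)·4 + (1/2)·8 = 6.
The largest is 7, so Firm A's best response is Expand.

Expand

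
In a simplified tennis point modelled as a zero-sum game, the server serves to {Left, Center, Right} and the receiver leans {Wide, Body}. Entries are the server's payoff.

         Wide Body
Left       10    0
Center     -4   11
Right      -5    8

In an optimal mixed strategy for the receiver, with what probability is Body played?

Row minima: Left → 0, Center → -4, Right → -5; maximin = 0.
Column maxima: Wide → 10, Body → 11; minimax = 10.
0 ≠ 10, so there is no saddle point; optimal play is mixed.
Right is strictly dominated by Center, so the server never plays it.
On the remaining 2×2 (Left, Center vs Wide, Body):
Let the server play Left with probability p. Expected payoff against Wide: 10p + (-4)(1−p) = 14p − 4; against Body: 0p + 11(1−p) = −11p + 11.
Setting these equal: 14p − 4 = −11p + 11 ⇒ 25p = 15 ⇒ p = 3/5, and the value is (14)·(3/5) − 4 = 22/5.
For the receiver: with q = P(Wide), equating Left's and Center's payoffs gives 10q = −15q + 11 ⇒ q = 11/25.

14/25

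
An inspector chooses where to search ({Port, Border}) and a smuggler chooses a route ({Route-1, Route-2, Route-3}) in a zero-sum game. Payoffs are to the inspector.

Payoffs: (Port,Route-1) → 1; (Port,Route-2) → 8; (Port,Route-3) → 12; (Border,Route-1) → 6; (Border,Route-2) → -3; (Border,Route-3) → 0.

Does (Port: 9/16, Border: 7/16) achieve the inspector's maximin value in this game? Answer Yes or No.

Yes

Against Route-1 this mix gives (9/16)·1 + (7/16)·6 = 51/16.
Against Route-2 this mix gives (9/16)·8 + (7/16)·(-3) = 51/16.
Against Route-3 this mix gives (9/16)·12 + (7/16)·0 = 27/4.
All of the smuggler's active replies (Route-1, Route-2) yield 51/16, and no column does worse for the inspector. The mix makes the smuggler indifferent and guarantees 51/16, so it is optimal.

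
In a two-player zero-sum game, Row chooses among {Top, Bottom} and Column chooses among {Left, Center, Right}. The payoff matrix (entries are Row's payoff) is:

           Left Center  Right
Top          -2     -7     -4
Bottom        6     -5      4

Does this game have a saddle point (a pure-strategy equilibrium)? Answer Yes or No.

Yes

Row minima: Top → -7, Bottom → -5; maximin = -5.
Column maxima: Left → 6, Center → -5, Right → 4; minimax = -5.
maximin = minimax = -5, so a saddle point exists.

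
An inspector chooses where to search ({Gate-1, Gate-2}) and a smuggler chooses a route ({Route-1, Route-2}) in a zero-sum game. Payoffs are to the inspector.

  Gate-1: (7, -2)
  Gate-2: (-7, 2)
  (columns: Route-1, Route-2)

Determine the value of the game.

0

Row minima: Gate-1 → -2, Gate-2 → -7; maximin = -2.
Column maxima: Route-1 → 7, Route-2 → 2; minimax = 2.
-2 ≠ 2, so there is no saddle point; optimal play is mixed.
Let the inspector play Gate-1 with probability p. Expected payoff against Route-1: 7p + (-7)(1−p) = 14p − 7; against Route-2: (-2)p + 2(1−p) = −4p + 2.
Setting these equal: 14p − 7 = −4p + 2 ⇒ 18p = 9 ⇒ p = 1/2, and the value is (14)·(1/2) − 7 = 0.
For the smuggler: with q = P(Route-1), equating Gate-1's and Gate-2's payoffs gives 9q − 2 = −9q + 2 ⇒ q = 2/9.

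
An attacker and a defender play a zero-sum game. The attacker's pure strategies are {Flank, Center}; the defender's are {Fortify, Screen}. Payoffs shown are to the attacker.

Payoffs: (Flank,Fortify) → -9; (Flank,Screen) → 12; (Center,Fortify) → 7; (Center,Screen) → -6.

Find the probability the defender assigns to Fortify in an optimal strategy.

Row minima: Flank → -9, Center → -6; maximin = -6.
Column maxima: Fortify → 7, Screen → 12; minimax = 7.
-6 ≠ 7, so there is no saddle point; optimal play is mixed.
Let the attacker play Flank with probability p. Expected payoff against Fortify: (-9)p + 7(1−p) = −16p + 7; against Screen: 12p + (-6)(1−p) = 18p − 6.
Setting these equal: −16p + 7 = 18p − 6 ⇒ −34p = -13 ⇒ p = 13/34, and the value is (-16)·(13/34) + 7 = 15/17.
For the defender: with q = P(Fortify), equating Flank's and Center's payoffs gives −21q + 12 = 13q − 6 ⇒ q = 9/17.

9/17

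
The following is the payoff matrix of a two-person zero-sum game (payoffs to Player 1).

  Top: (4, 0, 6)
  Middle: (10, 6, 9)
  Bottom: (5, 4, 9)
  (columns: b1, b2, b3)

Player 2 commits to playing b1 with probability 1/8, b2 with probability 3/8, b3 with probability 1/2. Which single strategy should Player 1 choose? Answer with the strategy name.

Expected payoff of Top: (1/8)·4 + (3/8)·0 + (1/2)·6 = 7/2.
Expected payoff of Middle: (1/8)·10 + (3/8)·6 + (1/2)·9 = 8.
Expected payoff of Bottom: (1/8)·5 + (3/8)·4 + (1/2)·9 = 53/8.
The largest is 8, so Player 1's best response is Middle.

Middle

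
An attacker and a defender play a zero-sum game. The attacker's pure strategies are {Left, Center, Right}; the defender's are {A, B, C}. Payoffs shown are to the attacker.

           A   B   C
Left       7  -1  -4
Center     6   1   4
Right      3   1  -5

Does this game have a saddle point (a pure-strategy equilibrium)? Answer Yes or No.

Row minima: Left → -4, Center → 1, Right → -5; maximin = 1.
Column maxima: A → 7, B → 1, C → 4; minimax = 1.
maximin = minimax = 1, so a saddle point exists.

Yes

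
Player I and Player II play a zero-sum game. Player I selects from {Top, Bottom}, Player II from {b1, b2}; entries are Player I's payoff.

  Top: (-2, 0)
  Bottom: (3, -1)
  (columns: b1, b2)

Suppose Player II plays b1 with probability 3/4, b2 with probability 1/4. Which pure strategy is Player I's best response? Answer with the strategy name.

Expected payoff of Top: (3/4)·(-2) + (1/4)·0 = -3/2.
Expected payoff of Bottom: (3/4)·3 + (1/4)·(-1) = 2.
The largest is 2, so Player I's best response is Bottom.

Bottom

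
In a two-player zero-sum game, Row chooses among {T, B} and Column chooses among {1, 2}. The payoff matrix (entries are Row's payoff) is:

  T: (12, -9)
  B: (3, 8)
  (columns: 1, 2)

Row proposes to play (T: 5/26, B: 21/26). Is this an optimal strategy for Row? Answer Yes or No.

Yes

Against 1 this mix gives (5/26)·12 + (21/26)·3 = 123/26.
Against 2 this mix gives (5/26)·(-9) + (21/26)·8 = 123/26.
All of Column's active replies (1, 2) yield 123/26, and no column does worse for Row. The mix makes Column indifferent and guarantees 123/26, so it is optimal.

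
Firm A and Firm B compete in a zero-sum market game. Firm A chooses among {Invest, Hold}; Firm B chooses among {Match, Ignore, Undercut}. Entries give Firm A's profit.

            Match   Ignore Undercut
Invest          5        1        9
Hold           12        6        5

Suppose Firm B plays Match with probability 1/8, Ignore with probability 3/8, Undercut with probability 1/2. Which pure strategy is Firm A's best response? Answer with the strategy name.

Hold

Expected payoff of Invest: (1/8)·5 + (3/8)·1 + (1/2)·9 = 11/2.
Expected payoff of Hold: (1/8)·12 + (3/8)·6 + (1/2)·5 = 25/4.
The largest is 25/4, so Firm A's best response is Hold.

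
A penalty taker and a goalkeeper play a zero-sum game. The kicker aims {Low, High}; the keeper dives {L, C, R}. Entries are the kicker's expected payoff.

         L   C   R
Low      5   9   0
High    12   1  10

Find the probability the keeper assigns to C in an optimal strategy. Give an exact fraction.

Row minima: Low → 0, High → 1; maximin = 1.
Column maxima: L → 12, C → 9, R → 10; minimax = 9.
1 ≠ 9, so there is no saddle point; optimal play is mixed.
L is strictly dominated by R (it gives the kicker strictly more in every row), so the keeper never plays it.
On the remaining 2×2 (Low, High vs C, R):
Let the kicker play Low with probability p. Expected payoff against C: 9p + 1(1−p) = 8p + 1; against R: 0p + 10(1−p) = −10p + 10.
Setting these equal: 8p + 1 = −10p + 10 ⇒ 18p = 9 ⇒ p = 1/2, and the value is (8)·(1/2) + 1 = 5.
For the keeper: with q = P(C), equating Low's and High's payoffs gives 9q = −9q + 10 ⇒ q = 5/9.

5/9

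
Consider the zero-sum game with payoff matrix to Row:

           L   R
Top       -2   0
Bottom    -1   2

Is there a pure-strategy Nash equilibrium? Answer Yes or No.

Yes

Row minima: Top → -2, Bottom → -1; maximin = -1.
Column maxima: L → -1, R → 2; minimax = -1.
maximin = minimax = -1, so a saddle point exists.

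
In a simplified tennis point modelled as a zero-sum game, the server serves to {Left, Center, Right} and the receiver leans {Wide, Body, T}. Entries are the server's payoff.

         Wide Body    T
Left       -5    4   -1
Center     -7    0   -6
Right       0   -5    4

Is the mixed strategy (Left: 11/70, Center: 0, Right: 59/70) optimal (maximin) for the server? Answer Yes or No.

No

Against Wide this mix gives (11/70)·(-5) + (59/70)·0 = -11/14.
Against Body this mix gives (11/70)·4 + (59/70)·(-5) = -251/70.
Against T this mix gives (11/70)·(-1) + (59/70)·4 = 45/14.
The receiver will play Body, holding the server to -251/70. Shifting weight toward the row that does better against Body would raise this floor (the equalizing mix achieves -25/14 against both Body and Wide), so the proposed strategy is not optimal.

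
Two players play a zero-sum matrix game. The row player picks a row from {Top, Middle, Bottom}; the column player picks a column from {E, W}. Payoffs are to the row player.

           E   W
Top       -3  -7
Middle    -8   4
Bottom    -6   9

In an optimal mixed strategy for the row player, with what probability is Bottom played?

Row minima: Top → -7, Middle → -8, Bottom → -6; maximin = -6.
Column maxima: E → -3, W → 9; minimax = -3.
-6 ≠ -3, so there is no saddle point; optimal play is mixed.
Middle is strictly dominated by Bottom, so the row player never plays it.
On the remaining 2×2 (Top, Bottom vs E, W):
Let the row player play Top with probability p. Expected payoff against E: (-3)p + (-6)(1−p) = 3p − 6; against W: (-7)p + 9(1−p) = −16p + 9.
Setting these equal: 3p − 6 = −16p + 9 ⇒ 19p = 15 ⇒ p = 15/19, and the value is (3)·(15/19) − 6 = -69/19.
For the column player: with q = P(E), equating Top's and Bottom's payoffs gives 4q − 7 = −15q + 9 ⇒ q = 16/19.

4/19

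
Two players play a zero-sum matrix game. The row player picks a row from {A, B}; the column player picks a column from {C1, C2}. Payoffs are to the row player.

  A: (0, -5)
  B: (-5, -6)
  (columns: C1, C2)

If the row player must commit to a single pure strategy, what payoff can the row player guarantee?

Row minima: A → -5, B → -6.
The best of these is -5.

-5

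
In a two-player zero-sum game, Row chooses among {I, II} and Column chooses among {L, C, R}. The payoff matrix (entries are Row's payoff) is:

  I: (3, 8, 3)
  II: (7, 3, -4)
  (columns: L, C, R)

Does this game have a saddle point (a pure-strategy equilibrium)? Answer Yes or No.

Row minima: I → 3, II → -4; maximin = 3.
Column maxima: L → 7, C → 8, R → 3; minimax = 3.
maximin = minimax = 3, so a saddle point exists.

Yes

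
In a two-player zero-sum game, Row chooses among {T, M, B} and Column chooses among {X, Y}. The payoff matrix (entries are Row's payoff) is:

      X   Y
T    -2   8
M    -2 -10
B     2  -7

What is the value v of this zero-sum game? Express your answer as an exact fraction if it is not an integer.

Row minima: T → -2, M → -10, B → -7; maximin = -2.
Column maxima: X → 2, Y → 8; minimax = 2.
-2 ≠ 2, so there is no saddle point; optimal play is mixed.
M is strictly dominated by B, so Row never plays it.
On the remaining 2×2 (T, B vs X, Y):
Let Row play T with probability p. Expected payoff against X: (-2)p + 2(1−p) = −4p + 2; against Y: 8p + (-7)(1−p) = 15p − 7.
Setting these equal: −4p + 2 = 15p − 7 ⇒ −19p = -9 ⇒ p = 9/19, and the value is (-4)·(9/19) + 2 = 2/19.
For Column: with q = P(X), equating T's and B's payoffs gives −10q + 8 = 9q − 7 ⇒ q = 15/19.

2/19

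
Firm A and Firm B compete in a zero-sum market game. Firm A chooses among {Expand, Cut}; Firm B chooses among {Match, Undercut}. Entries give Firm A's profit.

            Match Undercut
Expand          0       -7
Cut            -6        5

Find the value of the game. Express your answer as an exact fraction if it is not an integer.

Row minima: Expand → -7, Cut → -6; maximin = -6.
Column maxima: Match → 0, Undercut → 5; minimax = 0.
-6 ≠ 0, so there is no saddle point; optimal play is mixed.
Let Firm A play Expand with probability p. Expected payoff against Match: 0p + (-6)(1−p) = 6p − 6; against Undercut: (-7)p + 5(1−p) = −12p + 5.
Setting these equal: 6p − 6 = −12p + 5 ⇒ 18p = 11 ⇒ p = 11/18, and the value is (6)·(11/18) − 6 = -7/3.
For Firm B: with q = P(Match), equating Expand's and Cut's payoffs gives 7q − 7 = −11q + 5 ⇒ q = 2/3.

-7/3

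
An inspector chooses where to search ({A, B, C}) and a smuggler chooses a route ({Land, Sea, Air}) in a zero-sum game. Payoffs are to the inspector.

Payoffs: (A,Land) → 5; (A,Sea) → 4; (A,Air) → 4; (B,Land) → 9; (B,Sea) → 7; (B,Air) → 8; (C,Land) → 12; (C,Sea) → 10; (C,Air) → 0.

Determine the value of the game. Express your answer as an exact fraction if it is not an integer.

Row minima: A → 4, B → 7, C → 0; maximin = 7.
Column maxima: Land → 12, Sea → 10, Air → 8; minimax = 8.
7 ≠ 8, so there is no saddle point; optimal play is mixed.
A is strictly dominated by B, so the inspector never plays it.
Land is strictly dominated by Sea (it gives the inspector strictly more in every row), so the smuggler never plays it.
On the remaining 2×2 (B, C vs Sea, Air):
Let the inspector play B with probability p. Expected payoff against Sea: 7p + 10(1−p) = −3p + 10; against Air: 8p + 0(1−p) = 8p.
Setting these equal: −3p + 10 = 8p ⇒ −11p = -10 ⇒ p = 10/11, and the value is (-3)·(10/11) + 10 = 80/11.
For the smuggler: with q = P(Sea), equating B's and C's payoffs gives −q + 8 = 10q ⇒ q = 8/11.

80/11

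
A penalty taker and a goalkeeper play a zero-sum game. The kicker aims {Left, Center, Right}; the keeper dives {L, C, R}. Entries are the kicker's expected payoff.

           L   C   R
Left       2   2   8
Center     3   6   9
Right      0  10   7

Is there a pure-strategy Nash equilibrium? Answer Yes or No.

Row minima: Left → 2, Center → 3, Right → 0; maximin = 3.
Column maxima: L → 3, C → 10, R → 9; minimax = 3.
maximin = minimax = 3, so a saddle point exists.

Yes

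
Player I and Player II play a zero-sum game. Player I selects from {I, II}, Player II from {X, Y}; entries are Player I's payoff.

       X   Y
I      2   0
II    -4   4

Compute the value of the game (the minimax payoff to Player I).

Row minima: I → 0, II → -4; maximin = 0.
Column maxima: X → 2, Y → 4; minimax = 2.
0 ≠ 2, so there is no saddle point; optimal play is mixed.
Let Player I play I with probability p. Expected payoff against X: 2p + (-4)(1−p) = 6p − 4; against Y: 0p + 4(1−p) = −4p + 4.
Setting these equal: 6p − 4 = −4p + 4 ⇒ 10p = 8 ⇒ p = 4/5, and the value is (6)·(4/5) − 4 = 4/5.
For Player II: with q = P(X), equating I's and II's payoffs gives 2q = −8q + 4 ⇒ q = 2/5.

4/5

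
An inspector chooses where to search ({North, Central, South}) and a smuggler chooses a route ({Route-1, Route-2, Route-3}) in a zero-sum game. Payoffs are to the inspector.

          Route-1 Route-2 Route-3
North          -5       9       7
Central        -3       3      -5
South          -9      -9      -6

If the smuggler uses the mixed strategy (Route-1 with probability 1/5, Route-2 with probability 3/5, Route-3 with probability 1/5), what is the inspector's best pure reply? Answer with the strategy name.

Expected payoff of North: (1/5)·(-5) + (3/5)·9 + (1/5)·7 = 29/5.
Expected payoff of Central: (1/5)·(-3) + (3/5)·3 + (1/5)·(-5) = 1/5.
Expected payoff of South: (1/5)·(-9) + (3/5)·(-9) + (1/5)·(-6) = -42/5.
The largest is 29/5, so the inspector's best response is North.

North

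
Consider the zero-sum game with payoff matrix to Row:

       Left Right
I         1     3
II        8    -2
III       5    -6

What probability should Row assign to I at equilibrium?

5/6

Row minima: I → 1, II → -2, III → -6; maximin = 1.
Column maxima: Left → 8, Right → 3; minimax = 3.
1 ≠ 3, so there is no saddle point; optimal play is mixed.
III is strictly dominated by II, so Row never plays it.
On the remaining 2×2 (I, II vs Left, Right):
Let Row play I with probability p. Expected payoff against Left: 1p + 8(1−p) = −7p + 8; against Right: 3p + (-2)(1−p) = 5p − 2.
Setting these equal: −7p + 8 = 5p − 2 ⇒ −12p = -10 ⇒ p = 5/6, and the value is (-7)·(5/6) + 8 = 13/6.
For Column: with q = P(Left), equating I's and II's payoffs gives −2q + 3 = 10q − 2 ⇒ q = 5/12.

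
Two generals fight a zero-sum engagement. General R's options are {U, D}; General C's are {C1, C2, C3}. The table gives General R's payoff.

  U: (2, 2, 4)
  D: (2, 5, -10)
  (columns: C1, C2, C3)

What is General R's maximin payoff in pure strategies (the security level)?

2

Row minima: U → 2, D → -10.
The best of these is 2.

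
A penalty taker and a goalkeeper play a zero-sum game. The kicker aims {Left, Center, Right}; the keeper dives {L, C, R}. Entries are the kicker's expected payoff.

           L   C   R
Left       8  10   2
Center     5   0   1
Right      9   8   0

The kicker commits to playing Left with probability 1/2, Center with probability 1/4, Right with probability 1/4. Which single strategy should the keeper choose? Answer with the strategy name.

If the keeper plays L, the kicker's expected payoff is (1/2)·8 + (1/4)·5 + (1/4)·9 = 15/2.
If the keeper plays C, the kicker's expected payoff is (1/2)·10 + (1/4)·0 + (1/4)·8 = 7.
If the keeper plays R, the kicker's expected payoff is (1/2)·2 + (1/4)·1 + (1/4)·0 = 5/4.
The keeper minimizes the kicker's payoff; the smallest is 5/4, so the best response is R.

R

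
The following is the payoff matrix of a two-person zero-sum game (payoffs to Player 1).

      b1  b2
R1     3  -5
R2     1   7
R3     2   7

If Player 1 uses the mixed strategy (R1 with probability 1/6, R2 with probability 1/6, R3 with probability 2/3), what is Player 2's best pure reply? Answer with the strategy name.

b1

If Player 2 plays b1, Player 1's expected payoff is (1/6)·3 + (1/6)·1 + (2/3)·2 = 2.
If Player 2 plays b2, Player 1's expected payoff is (1/6)·(-5) + (1/6)·7 + (2/3)·7 = 5.
Player 2 minimizes Player 1's payoff; the smallest is 2, so the best response is b1.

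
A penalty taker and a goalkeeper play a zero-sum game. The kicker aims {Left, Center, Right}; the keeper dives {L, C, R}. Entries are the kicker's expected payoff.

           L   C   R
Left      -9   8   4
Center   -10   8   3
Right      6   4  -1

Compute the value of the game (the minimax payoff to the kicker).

3/4

Row minima: Left → -9, Center → -10, Right → -1; maximin = -1.
Column maxima: L → 6, C → 8, R → 4; minimax = 4.
-1 ≠ 4, so there is no saddle point; optimal play is mixed.
C is strictly dominated by R (it gives the kicker strictly more in every row), so the keeper never plays it.
With C eliminated, Center is strictly dominated by Left (Left gives the kicker strictly more in every remaining column), so the kicker never plays it.
On the remaining 2×2 (Left, Right vs L, R):
Let the kicker play Left with probability p. Expected payoff against L: (-9)p + 6(1−p) = −15p + 6; against R: 4p + (-1)(1−p) = 5p − 1.
Setting these equal: −15p + 6 = 5p − 1 ⇒ −20p = -7 ⇒ p = 7/20, and the value is (-15)·(7/20) + 6 = 3/4.
For the keeper: with q = P(L), equating Left's and Right's payoffs gives −13q + 4 = 7q − 1 ⇒ q = 1/4.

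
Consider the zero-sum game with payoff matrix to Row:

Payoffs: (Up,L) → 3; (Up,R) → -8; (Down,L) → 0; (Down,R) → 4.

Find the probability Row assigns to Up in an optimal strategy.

Row minima: Up → -8, Down → 0; maximin = 0.
Column maxima: L → 3, R → 4; minimax = 3.
0 ≠ 3, so there is no saddle point; optimal play is mixed.
Let Row play Up with probability p. Expected payoff against L: 3p + 0(1−p) = 3p; against R: (-8)p + 4(1−p) = −12p + 4.
Setting these equal: 3p = −12p + 4 ⇒ 15p = 4 ⇒ p = 4/15, and the value is (3)·(4/15) = 4/5.
For Column: with q = P(L), equating Up's and Down's payoffs gives 11q − 8 = −4q + 4 ⇒ q = 4/5.

4/15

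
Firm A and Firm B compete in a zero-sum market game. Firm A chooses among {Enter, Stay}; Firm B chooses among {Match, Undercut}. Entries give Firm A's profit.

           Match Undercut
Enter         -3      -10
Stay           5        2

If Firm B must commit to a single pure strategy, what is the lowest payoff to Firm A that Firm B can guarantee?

2

Column maxima: Match → 5, Undercut → 2.
The smallest of these is 2.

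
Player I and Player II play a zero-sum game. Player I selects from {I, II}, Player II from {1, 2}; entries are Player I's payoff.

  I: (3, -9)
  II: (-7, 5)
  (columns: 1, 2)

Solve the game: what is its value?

Row minima: I → -9, II → -7; maximin = -7.
Column maxima: 1 → 3, 2 → 5; minimax = 3.
-7 ≠ 3, so there is no saddle point; optimal play is mixed.
Let Player I play I with probability p. Expected payoff against 1: 3p + (-7)(1−p) = 10p − 7; against 2: (-9)p + 5(1−p) = −14p + 5.
Setting these equal: 10p − 7 = −14p + 5 ⇒ 24p = 12 ⇒ p = 1/2, and the value is (10)·(1/2) − 7 = -2.
For Player II: with q = P(1), equating I's and II's payoffs gives 12q − 9 = −12q + 5 ⇒ q = 7/12.

-2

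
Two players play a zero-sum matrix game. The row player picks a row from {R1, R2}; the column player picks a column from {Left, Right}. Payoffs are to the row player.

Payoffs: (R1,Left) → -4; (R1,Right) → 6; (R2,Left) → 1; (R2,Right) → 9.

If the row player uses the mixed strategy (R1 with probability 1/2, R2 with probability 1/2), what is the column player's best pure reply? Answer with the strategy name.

Left

If the column player plays Left, the row player's expected payoff is (1/2)·(-4) + (1/2)·1 = -3/2.
If the column player plays Right, the row player's expected payoff is (1/2)·6 + (1/2)·9 = 15/2.
The column player minimizes the row player's payoff; the smallest is -3/2, so the best response is Left.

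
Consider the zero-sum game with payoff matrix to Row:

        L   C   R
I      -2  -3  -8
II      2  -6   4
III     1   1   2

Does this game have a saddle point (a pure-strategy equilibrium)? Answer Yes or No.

Yes

Row minima: I → -8, II → -6, III → 1; maximin = 1.
Column maxima: L → 2, C → 1, R → 4; minimax = 1.
maximin = minimax = 1, so a saddle point exists.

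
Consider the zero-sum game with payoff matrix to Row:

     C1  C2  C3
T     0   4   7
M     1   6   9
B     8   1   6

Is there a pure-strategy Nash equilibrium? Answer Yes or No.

No

Row minima: T → 0, M → 1, B → 1; maximin = 1.
Column maxima: C1 → 8, C2 → 6, C3 → 9; minimax = 6.
1 ≠ 6, so no pure-strategy equilibrium exists.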